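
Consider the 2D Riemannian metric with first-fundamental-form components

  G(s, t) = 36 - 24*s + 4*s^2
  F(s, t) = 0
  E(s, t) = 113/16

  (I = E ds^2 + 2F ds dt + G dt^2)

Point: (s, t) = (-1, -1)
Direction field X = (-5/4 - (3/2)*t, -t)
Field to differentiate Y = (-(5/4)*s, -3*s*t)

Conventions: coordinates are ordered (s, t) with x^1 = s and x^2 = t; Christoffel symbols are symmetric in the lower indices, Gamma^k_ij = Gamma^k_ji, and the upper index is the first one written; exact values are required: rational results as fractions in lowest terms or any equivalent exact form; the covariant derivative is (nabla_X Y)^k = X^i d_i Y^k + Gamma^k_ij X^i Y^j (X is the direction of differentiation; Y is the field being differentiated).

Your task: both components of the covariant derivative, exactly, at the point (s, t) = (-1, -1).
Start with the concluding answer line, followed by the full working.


Answer: (nabla_X Y)^s = -12853/1808, (nabla_X Y)^t = 29/8

E = 113/16, F = 0, G = 64 at the point
E_s = 0, E_t = 0, F_s = 0, F_t = 0, G_s = -32, G_t = 0
EG - F^2 = 452;  g^inv = (1/452) * [[64, 0], [0, 113/16]]
first-kind symbols [ij,l] = (1/2)(d_i g_jl + d_j g_il - d_l g_ij): [ss,s] = E_s/2 = 0, [ss,t] = F_s - E_t/2 = 0, [st,s] = E_t/2 = 0, [st,t] = G_s/2 = -16, [tt,s] = F_t - G_s/2 = 16, [tt,t] = G_t/2 = 0
Gamma^s_ij = (G*[ij,s] - F*[ij,t])/(EG - F^2), Gamma^t_ij = (E*[ij,t] - F*[ij,s])/(EG - F^2)
Gamma_sss = 0, Gamma_sst = 0, Gamma_stt = 256/113, Gamma_tss = 0, Gamma_tst = -1/4, Gamma_ttt = 0
X = (1/4, 1), Y = (5/4, -3) at the point


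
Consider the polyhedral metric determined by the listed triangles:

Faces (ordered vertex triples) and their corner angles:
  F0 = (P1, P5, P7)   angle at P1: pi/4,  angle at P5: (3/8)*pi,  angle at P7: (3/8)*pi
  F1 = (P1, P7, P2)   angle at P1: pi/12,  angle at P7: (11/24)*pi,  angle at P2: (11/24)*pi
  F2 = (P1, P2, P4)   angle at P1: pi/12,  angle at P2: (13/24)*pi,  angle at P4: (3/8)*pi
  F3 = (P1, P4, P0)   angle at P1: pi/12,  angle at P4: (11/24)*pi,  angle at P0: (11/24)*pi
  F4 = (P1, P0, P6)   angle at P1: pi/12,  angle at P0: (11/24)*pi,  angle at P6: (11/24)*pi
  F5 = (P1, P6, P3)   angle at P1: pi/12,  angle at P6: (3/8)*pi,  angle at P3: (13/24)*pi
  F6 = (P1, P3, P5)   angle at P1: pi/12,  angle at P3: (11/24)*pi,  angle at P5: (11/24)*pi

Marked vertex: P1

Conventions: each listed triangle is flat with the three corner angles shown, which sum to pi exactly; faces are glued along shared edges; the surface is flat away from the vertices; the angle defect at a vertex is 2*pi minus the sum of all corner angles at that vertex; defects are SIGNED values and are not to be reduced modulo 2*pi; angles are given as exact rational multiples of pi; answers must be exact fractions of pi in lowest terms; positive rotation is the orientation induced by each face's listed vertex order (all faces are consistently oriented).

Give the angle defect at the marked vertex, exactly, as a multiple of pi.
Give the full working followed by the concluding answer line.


Sum of corner angles at P1: (3/4)*pi
defect = 2*pi - (3/4)*pi

Answer: defect(P1) = (5/4)*pi


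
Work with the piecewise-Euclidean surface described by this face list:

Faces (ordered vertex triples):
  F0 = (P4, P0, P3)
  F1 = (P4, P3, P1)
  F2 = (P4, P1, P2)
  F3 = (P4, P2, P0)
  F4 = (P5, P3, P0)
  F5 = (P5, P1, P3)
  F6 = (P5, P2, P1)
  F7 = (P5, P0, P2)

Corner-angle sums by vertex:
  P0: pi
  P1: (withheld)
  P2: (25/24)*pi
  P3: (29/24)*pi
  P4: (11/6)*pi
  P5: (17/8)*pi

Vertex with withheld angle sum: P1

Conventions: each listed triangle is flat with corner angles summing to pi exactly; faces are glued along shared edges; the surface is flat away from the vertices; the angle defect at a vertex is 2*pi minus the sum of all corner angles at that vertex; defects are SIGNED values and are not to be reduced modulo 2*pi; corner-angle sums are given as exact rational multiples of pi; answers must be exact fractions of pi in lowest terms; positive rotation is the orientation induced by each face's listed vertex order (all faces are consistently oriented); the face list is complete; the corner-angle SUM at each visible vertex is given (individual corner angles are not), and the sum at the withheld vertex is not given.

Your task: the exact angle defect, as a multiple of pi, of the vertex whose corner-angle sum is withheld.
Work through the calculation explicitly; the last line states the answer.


V = 6, E = 12, F = 8; chi = V - E + F = 2
Gauss-Bonnet: total defect = 2*pi*chi = 4*pi; visible defects sum to (67/24)*pi

Answer: defect(P1) = (29/24)*pi


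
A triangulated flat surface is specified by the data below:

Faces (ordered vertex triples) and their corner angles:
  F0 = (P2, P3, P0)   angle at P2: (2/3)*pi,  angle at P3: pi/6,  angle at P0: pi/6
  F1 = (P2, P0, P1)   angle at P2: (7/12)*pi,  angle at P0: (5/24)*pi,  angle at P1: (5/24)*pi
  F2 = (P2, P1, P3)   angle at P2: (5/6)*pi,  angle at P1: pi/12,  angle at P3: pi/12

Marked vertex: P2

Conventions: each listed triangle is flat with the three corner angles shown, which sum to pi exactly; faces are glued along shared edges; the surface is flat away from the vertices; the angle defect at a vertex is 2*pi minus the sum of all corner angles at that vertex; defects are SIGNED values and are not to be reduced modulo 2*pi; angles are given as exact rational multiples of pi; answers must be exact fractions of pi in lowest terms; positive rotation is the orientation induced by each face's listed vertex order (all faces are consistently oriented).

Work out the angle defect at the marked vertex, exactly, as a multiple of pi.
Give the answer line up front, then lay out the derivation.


Answer: defect(P2) = -pi/12

Sum of corner angles at P2: (25/12)*pi
defect = 2*pi - (25/12)*pi


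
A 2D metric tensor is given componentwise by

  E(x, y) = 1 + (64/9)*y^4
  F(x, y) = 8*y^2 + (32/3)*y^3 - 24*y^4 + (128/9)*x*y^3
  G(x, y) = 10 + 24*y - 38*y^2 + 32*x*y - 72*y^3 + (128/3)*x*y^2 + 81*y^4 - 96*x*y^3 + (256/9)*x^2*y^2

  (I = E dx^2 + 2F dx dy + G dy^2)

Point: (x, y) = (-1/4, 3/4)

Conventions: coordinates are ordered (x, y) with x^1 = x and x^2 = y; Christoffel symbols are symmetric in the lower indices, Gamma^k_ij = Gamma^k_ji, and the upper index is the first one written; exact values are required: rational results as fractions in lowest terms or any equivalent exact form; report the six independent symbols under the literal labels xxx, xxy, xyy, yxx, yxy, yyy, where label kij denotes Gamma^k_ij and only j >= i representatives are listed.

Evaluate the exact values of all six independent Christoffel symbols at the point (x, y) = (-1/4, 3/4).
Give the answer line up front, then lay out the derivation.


Answer: Gamma_xxx = 0, Gamma_xxy = 1536/833, Gamma_xyy = -4160/833, Gamma_yxx = 0, Gamma_yxy = -64/833, Gamma_yyy = 520/2499

E = 13/4, F = -3/32, G = 257/256 at the point
E_x = 0, E_y = 12, F_x = 6, F_y = -33/2, G_x = -1/2, G_y = 65/48
EG - F^2 = 833/256;  g^inv = (256/833) * [[257/256, 3/32], [3/32, 13/4]]
first-kind symbols [ij,l] = (1/2)(d_i g_jl + d_j g_il - d_l g_ij): [xx,x] = E_x/2 = 0, [xx,y] = F_x - E_y/2 = 0, [xy,x] = E_y/2 = 6, [xy,y] = G_x/2 = -1/4, [yy,x] = F_y - G_x/2 = -65/4, [yy,y] = G_y/2 = 65/96
Gamma^x_ij = (G*[ij,x] - F*[ij,y])/(EG - F^2), Gamma^y_ij = (E*[ij,y] - F*[ij,x])/(EG - F^2)


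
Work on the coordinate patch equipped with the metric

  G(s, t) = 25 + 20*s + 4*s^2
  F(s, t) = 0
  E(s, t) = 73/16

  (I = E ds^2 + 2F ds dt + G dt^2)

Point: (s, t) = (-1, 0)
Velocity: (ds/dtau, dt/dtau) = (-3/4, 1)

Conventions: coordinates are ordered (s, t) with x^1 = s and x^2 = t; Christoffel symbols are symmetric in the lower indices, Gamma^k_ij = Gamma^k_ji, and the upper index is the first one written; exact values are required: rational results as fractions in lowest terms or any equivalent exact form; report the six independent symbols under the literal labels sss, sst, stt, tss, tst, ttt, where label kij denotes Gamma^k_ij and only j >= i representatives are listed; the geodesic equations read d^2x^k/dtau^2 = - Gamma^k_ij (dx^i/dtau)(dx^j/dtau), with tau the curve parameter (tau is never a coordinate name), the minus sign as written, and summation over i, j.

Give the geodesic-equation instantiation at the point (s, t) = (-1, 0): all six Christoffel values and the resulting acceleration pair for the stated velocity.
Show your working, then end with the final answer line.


E = 73/16, F = 0, G = 9 at the point
E_s = 0, E_t = 0, F_s = 0, F_t = 0, G_s = 12, G_t = 0
EG - F^2 = 657/16;  g^inv = (16/657) * [[9, 0], [0, 73/16]]
first-kind symbols [ij,l] = (1/2)(d_i g_jl + d_j g_il - d_l g_ij): [ss,s] = E_s/2 = 0, [ss,t] = F_s - E_t/2 = 0, [st,s] = E_t/2 = 0, [st,t] = G_s/2 = 6, [tt,s] = F_t - G_s/2 = -6, [tt,t] = G_t/2 = 0
Gamma^s_ij = (G*[ij,s] - F*[ij,t])/(EG - F^2), Gamma^t_ij = (E*[ij,t] - F*[ij,s])/(EG - F^2)
Gamma_sss = 0, Gamma_sst = 0, Gamma_stt = -96/73, Gamma_tss = 0, Gamma_tst = 2/3, Gamma_ttt = 0
d^2s/dtau^2 = -(Gamma_sss*(-3/4)^2 + 2*Gamma_sst*(-3/4)*(1) + Gamma_stt*(1)^2) = 96/73
d^2t/dtau^2 = -(Gamma_tss*(-3/4)^2 + 2*Gamma_tst*(-3/4)*(1) + Gamma_ttt*(1)^2) = 1

Answer: Gamma_sss = 0, Gamma_sst = 0, Gamma_stt = -96/73, Gamma_tss = 0, Gamma_tst = 2/3, Gamma_ttt = 0; accelerations (d^2s/dtau^2, d^2t/dtau^2) = (96/73, 1)


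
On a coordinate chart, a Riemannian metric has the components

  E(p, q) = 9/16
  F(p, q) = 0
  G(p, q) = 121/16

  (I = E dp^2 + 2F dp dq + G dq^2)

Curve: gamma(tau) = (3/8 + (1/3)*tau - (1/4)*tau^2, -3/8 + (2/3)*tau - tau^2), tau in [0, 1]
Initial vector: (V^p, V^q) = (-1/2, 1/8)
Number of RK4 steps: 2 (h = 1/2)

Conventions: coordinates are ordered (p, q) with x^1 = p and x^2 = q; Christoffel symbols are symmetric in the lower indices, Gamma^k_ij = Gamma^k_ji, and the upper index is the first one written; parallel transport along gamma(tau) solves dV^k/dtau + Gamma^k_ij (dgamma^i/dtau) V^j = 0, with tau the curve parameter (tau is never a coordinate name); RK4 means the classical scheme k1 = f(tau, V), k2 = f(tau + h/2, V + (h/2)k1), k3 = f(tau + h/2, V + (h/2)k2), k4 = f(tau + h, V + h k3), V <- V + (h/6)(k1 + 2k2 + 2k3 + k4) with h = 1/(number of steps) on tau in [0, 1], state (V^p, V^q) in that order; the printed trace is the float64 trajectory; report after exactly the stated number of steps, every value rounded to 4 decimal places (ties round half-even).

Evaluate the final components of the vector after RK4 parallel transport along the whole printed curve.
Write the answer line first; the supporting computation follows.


Answer: V^p = -0.5000, V^q = 0.1250

gamma'(tau) = (1/3 - (1/2)*tau, 2/3 - 2*tau); f(tau, V)^k = -Gamma^k_ij(gamma(tau)) gamma'^i(tau) V^j; h = 1/2; intermediate values shown to 6 dp
curve data and Christoffel symbols at the stage parameters:
  tau = 0.000000: gamma = (0.375000, -0.375000), gamma' = (0.333333, 0.666667); Gamma_ppp = 0.000000, Gamma_ppq = 0.000000, Gamma_pqq = 0.000000, Gamma_qpp = 0.000000, Gamma_qpq = 0.000000, Gamma_qqq = 0.000000
  tau = 0.250000: gamma = (0.442708, -0.270833), gamma' = (0.208333, 0.166667); Gamma_ppp = 0.000000, Gamma_ppq = 0.000000, Gamma_pqq = 0.000000, Gamma_qpp = 0.000000, Gamma_qpq = 0.000000, Gamma_qqq = 0.000000
  tau = 0.500000: gamma = (0.479167, -0.291667), gamma' = (0.083333, -0.333333); Gamma_ppp = 0.000000, Gamma_ppq = 0.000000, Gamma_pqq = 0.000000, Gamma_qpp = 0.000000, Gamma_qpq = 0.000000, Gamma_qqq = 0.000000
  tau = 0.750000: gamma = (0.484375, -0.437500), gamma' = (-0.041667, -0.833333); Gamma_ppp = 0.000000, Gamma_ppq = 0.000000, Gamma_pqq = 0.000000, Gamma_qpp = 0.000000, Gamma_qpq = 0.000000, Gamma_qqq = 0.000000
  tau = 1.000000: gamma = (0.458333, -0.708333), gamma' = (-0.166667, -1.333333); Gamma_ppp = 0.000000, Gamma_ppq = 0.000000, Gamma_pqq = 0.000000, Gamma_qpp = 0.000000, Gamma_qpq = 0.000000, Gamma_qqq = 0.000000
step 0: V^p = -0.5000, V^q = 0.1250
step 1: k1 = (0.000000, 0.000000), k2 = (0.000000, 0.000000), k3 = (0.000000, 0.000000), k4 = (0.000000, 0.000000); V <- V + (h/6)(k1 + 2k2 + 2k3 + k4): V^p = -0.5000, V^q = 0.1250
step 2: k1 = (0.000000, 0.000000), k2 = (0.000000, 0.000000), k3 = (0.000000, 0.000000), k4 = (0.000000, 0.000000); V <- V + (h/6)(k1 + 2k2 + 2k3 + k4): V^p = -0.5000, V^q = 0.1250


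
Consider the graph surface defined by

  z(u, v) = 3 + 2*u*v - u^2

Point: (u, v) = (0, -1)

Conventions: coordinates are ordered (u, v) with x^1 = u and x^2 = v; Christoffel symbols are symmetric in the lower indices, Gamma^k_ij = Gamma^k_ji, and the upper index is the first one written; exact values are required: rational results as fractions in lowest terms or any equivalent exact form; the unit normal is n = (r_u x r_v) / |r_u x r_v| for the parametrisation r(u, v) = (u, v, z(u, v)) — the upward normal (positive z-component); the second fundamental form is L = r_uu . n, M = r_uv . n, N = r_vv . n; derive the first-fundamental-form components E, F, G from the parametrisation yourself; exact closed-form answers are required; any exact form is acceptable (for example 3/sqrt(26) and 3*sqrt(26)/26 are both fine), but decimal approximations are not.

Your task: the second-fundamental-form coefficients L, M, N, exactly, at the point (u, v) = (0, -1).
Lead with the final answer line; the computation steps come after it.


Answer: L = -2*sqrt(5)/5, M = 2*sqrt(5)/5, N = 0

z_u = -2, z_v = 0, z_uu = -2, z_uv = 2, z_vv = 0
E = 5, F = 0, G = 1; answer radicand W^2 = 5
unnormalised second-form numerators: l = -2, m = 2, n = 0; L = l/sqrt(5), and similarly M = m/sqrt(W^2), N = n/sqrt(W^2)


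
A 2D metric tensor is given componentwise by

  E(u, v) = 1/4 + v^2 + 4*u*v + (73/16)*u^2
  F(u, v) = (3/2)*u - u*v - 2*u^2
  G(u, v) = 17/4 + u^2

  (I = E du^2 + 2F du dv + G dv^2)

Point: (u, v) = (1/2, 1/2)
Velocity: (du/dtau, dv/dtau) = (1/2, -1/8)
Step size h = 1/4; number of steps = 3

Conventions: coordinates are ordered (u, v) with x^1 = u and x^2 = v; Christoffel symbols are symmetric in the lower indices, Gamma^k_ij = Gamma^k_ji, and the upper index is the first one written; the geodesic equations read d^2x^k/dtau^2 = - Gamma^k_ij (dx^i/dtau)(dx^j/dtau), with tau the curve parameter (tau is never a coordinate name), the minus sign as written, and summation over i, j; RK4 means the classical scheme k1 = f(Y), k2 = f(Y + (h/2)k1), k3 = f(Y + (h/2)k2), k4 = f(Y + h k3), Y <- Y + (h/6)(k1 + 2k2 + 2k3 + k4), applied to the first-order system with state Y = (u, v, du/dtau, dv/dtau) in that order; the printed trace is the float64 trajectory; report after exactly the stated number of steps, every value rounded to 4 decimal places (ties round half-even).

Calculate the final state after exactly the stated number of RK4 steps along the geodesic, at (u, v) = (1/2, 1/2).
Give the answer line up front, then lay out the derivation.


Answer: u = 0.8241, v = 0.4463, du/dtau = 0.3786, dv/dtau = -0.0226

f(Y) = (du/dtau, dv/dtau, -Gamma^u_ij Y'^i Y'^j, -Gamma^v_ij Y'^i Y'^j) with the Gammas evaluated at the stage position; h = 0.250000; intermediate values shown to 6 dp
step 0: u = 0.5000, v = 0.5000, du/dtau = 0.5000, dv/dtau = -0.1250
step 1:
  k1: at (u, v) = (0.500000, 0.500000), (du/dtau, dv/dtau) = (0.500000, -0.125000); Gamma_uuu = 1.242604, Gamma_uuv = 0.568047, Gamma_uvv = -0.378698, Gamma_vuu = -0.555556, Gamma_vuv = 0.111111, Gamma_vvv = 0.000000; k1 = (0.500000, -0.125000, -0.233728, 0.152778)
  k2: at (u, v) = (0.562500, 0.484375), (du/dtau, dv/dtau) = (0.470784, -0.105903); Gamma_uuu = 1.158955, Gamma_uuv = 0.535905, Gamma_uvv = -0.372858, Gamma_vuu = -0.607140, Gamma_vuv = 0.130402, Gamma_vvv = -0.005024; k2 = (0.470784, -0.105903, -0.199249, 0.147624)
  k3: at (u, v) = (0.558848, 0.486762), (du/dtau, dv/dtau) = (0.475094, -0.106547); Gamma_uuu = 1.162672, Gamma_uuv = 0.537344, Gamma_uvv = -0.372663, Gamma_vuu = -0.604680, Gamma_vuv = 0.129368, Gamma_vvv = -0.004768; k3 = (0.475094, -0.106547, -0.203800, 0.149636)
  k4: at (u, v) = (0.618773, 0.473363), (du/dtau, dv/dtau) = (0.449050, -0.087591); Gamma_uuu = 1.086156, Gamma_uuv = 0.509999, Gamma_uvv = -0.365176, Gamma_vuu = -0.651348, Gamma_vuv = 0.147928, Gamma_vvv = -0.010287; k4 = (0.449050, -0.087591, -0.176098, 0.143057)
  Y <- Y + (h/6)(k1 + 2k2 + 2k3 + k4): u = 0.6184, v = 0.4734, du/dtau = 0.4493, dv/dtau = -0.0879
step 2:
  k1: at (u, v) = (0.618367, 0.473438), (du/dtau, dv/dtau) = (0.449337, -0.087902); Gamma_uuu = 1.086669, Gamma_uuv = 0.510176, Gamma_uvv = -0.365235, Gamma_vuu = -0.651037, Gamma_vuv = 0.147801, Gamma_vvv = -0.010247; k1 = (0.449337, -0.087902, -0.176279, 0.143201)
  k2: at (u, v) = (0.674534, 0.462450), (du/dtau, dv/dtau) = (0.427302, -0.070002); Gamma_uuu = 1.018328, Gamma_uuv = 0.487446, Gamma_uvv = -0.357071, Gamma_vuu = -0.692482, Gamma_vuv = 0.165135, Gamma_vvv = -0.015947; k2 = (0.427302, -0.070002, -0.155023, 0.136395)
  k3: at (u, v) = (0.671780, 0.464688), (du/dtau, dv/dtau) = (0.429959, -0.070852); Gamma_uuu = 1.020582, Gamma_uuv = 0.488204, Gamma_uvv = -0.356904, Gamma_vuu = -0.691027, Gamma_vuv = 0.164396, Gamma_vvv = -0.015720; k3 = (0.429959, -0.070852, -0.157133, 0.137841)
  k4: at (u, v) = (0.725857, 0.455725), (du/dtau, dv/dtau) = (0.410053, -0.053441); Gamma_uuu = 0.957662, Gamma_uuv = 0.468603, Gamma_uvv = -0.348436, Gamma_vuu = -0.729216, Gamma_vuv = 0.180964, Gamma_vvv = -0.021572; k4 = (0.410053, -0.053441, -0.139492, 0.130606)
  Y <- Y + (h/6)(k1 + 2k2 + 2k3 + k4): u = 0.7256, v = 0.4558, du/dtau = 0.4102, dv/dtau = -0.0536
step 3:
  k1: at (u, v) = (0.725613, 0.455811), (du/dtau, dv/dtau) = (0.410166, -0.053640); Gamma_uuu = 0.957912, Gamma_uuv = 0.468679, Gamma_uvv = -0.348459, Gamma_vuu = -0.729063, Gamma_vuv = 0.180893, Gamma_vvv = -0.021547; k1 = (0.410166, -0.053640, -0.139530, 0.130677)
  k2: at (u, v) = (0.776884, 0.449106), (du/dtau, dv/dtau) = (0.392725, -0.037306); Gamma_uuu = 0.900741, Gamma_uuv = 0.451993, Gamma_uvv = -0.340026, Gamma_vuu = -0.763899, Gamma_vuv = 0.196447, Gamma_vvv = -0.027370; k2 = (0.392725, -0.037306, -0.125207, 0.123613)
  k3: at (u, v) = (0.774704, 0.451148), (du/dtau, dv/dtau) = (0.394516, -0.038189); Gamma_uuu = 0.902216, Gamma_uuv = 0.452419, Gamma_uvv = -0.339871, Gamma_vuu = -0.762995, Gamma_vuv = 0.195899, Gamma_vvv = -0.027173; k3 = (0.394516, -0.038189, -0.126295, 0.124697)
  k4: at (u, v) = (0.824242, 0.446264), (du/dtau, dv/dtau) = (0.378593, -0.022466); Gamma_uuu = 0.849209, Gamma_uuv = 0.437851, Gamma_uvv = -0.331596, Gamma_vuu = -0.795574, Gamma_vuv = 0.210754, Gamma_vvv = -0.032977; k4 = (0.378593, -0.022466, -0.114104, 0.117633)
  Y <- Y + (h/6)(k1 + 2k2 + 2k3 + k4): u = 0.8241, v = 0.4463, du/dtau = 0.3786, dv/dtau = -0.0226


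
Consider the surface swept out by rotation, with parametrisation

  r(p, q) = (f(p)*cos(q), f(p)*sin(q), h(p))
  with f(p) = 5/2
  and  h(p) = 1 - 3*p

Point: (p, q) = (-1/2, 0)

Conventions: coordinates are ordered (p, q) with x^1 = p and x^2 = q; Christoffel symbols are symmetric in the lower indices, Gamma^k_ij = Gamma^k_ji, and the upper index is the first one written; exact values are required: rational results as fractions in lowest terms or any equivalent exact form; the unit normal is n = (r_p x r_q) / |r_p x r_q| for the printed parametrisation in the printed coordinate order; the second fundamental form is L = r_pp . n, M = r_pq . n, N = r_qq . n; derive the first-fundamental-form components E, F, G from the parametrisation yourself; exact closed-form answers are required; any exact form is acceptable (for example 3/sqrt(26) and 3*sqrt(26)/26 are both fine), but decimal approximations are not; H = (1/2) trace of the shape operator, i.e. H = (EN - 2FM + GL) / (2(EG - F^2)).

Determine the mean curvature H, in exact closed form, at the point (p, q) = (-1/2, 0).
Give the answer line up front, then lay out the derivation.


Answer: H = -1/5

f = 5/2, f' = 0, f'' = 0, h' = -3, h'' = 0
E = 9, F = 0, G = 25/4; answer radicand W^2 = 9
unnormalised second-form numerators: l = 0, m = 0, n = -15/2; L = l/sqrt(9), and similarly M = m/sqrt(W^2), N = n/sqrt(W^2)
H = (E*n - 2*F*m + G*l) / (2*(EG - F^2)*sqrt(W^2)); E*n - 2*F*m + G*l = -135/2, EG - F^2 = 225/4, so H = (-3/5)/sqrt(9)


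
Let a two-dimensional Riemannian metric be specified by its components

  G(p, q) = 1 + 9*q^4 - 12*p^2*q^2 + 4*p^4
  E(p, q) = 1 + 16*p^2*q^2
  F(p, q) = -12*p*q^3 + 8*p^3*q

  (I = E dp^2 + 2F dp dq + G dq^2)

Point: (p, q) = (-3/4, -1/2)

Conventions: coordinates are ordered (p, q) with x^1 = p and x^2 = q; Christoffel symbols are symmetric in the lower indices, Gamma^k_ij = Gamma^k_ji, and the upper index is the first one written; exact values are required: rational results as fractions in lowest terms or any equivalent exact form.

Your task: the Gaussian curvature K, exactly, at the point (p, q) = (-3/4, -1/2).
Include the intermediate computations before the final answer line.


E = 13/4, F = 9/16, G = 73/64, EG - F^2 = 217/64 at the point
E_p = -6, E_q = -9, F_p = -21/4, F_q = 27/8, G_p = -9/4, G_q = 9/4
E_qq = 18, F_pq = 9/2, G_pp = 21
By Brioschi, K is (det M1 - det M2) divided by (EG - F^2) squared.
M1 = [[-E_qq/2 + F_pq - G_pp/2, E_p/2, F_p - E_q/2], [F_q - G_p/2, E, F], [G_q/2, F, G]] = [[-15, -3, -3/4], [9/2, 13/4, 9/16], [9/8, 9/16, 73/64]]; det M1 = -2337/64
M2 = [[0, E_q/2, G_p/2], [E_q/2, E, F], [G_p/2, F, G]] = [[0, -9/2, -9/8], [-9/2, 13/4, 9/16], [-9/8, 9/16, 73/64]]; det M2 = -1377/64
det M1 - det M2 = -15; K = -15 / (217/64)^2 = -61440/47089

Answer: K = -61440/47089


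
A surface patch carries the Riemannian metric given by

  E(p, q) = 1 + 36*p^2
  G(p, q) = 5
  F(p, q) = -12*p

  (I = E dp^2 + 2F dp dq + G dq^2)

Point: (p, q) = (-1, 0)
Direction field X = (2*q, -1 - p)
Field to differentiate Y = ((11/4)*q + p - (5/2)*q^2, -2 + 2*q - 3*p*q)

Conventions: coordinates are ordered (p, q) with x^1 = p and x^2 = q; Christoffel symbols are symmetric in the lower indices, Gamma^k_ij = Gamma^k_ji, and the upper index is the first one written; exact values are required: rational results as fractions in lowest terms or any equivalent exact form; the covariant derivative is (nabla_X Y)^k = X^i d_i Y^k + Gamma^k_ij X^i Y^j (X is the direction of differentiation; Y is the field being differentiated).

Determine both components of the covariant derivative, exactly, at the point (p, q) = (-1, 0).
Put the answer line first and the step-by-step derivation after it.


Answer: (nabla_X Y)^p = 0, (nabla_X Y)^q = 0

E = 37, F = 12, G = 5 at the point
E_p = -72, E_q = 0, F_p = -12, F_q = 0, G_p = 0, G_q = 0
EG - F^2 = 41;  g^inv = (1/41) * [[5, -12], [-12, 37]]
first-kind symbols [ij,l] = (1/2)(d_i g_jl + d_j g_il - d_l g_ij): [pp,p] = E_p/2 = -36, [pp,q] = F_p - E_q/2 = -12, [pq,p] = E_q/2 = 0, [pq,q] = G_p/2 = 0, [qq,p] = F_q - G_p/2 = 0, [qq,q] = G_q/2 = 0
Gamma^p_ij = (G*[ij,p] - F*[ij,q])/(EG - F^2), Gamma^q_ij = (E*[ij,q] - F*[ij,p])/(EG - F^2)
Gamma_ppp = -36/41, Gamma_ppq = 0, Gamma_pqq = 0, Gamma_qpp = -12/41, Gamma_qpq = 0, Gamma_qqq = 0
X = (0, 0), Y = (-1, -2) at the point


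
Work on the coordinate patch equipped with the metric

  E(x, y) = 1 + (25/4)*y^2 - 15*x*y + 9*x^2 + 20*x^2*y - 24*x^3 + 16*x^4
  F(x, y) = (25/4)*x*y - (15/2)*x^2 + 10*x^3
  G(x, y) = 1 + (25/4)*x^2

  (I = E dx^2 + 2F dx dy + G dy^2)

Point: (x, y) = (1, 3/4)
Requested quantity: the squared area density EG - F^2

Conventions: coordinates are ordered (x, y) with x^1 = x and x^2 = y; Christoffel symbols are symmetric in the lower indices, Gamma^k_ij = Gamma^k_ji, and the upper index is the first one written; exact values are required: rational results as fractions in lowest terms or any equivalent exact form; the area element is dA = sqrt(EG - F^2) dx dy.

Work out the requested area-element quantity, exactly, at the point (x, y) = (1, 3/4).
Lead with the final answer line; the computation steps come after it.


Answer: EG - F^2 = 993/64

E = 593/64, F = 115/16, G = 29/4; EG - F^2 = 993/64


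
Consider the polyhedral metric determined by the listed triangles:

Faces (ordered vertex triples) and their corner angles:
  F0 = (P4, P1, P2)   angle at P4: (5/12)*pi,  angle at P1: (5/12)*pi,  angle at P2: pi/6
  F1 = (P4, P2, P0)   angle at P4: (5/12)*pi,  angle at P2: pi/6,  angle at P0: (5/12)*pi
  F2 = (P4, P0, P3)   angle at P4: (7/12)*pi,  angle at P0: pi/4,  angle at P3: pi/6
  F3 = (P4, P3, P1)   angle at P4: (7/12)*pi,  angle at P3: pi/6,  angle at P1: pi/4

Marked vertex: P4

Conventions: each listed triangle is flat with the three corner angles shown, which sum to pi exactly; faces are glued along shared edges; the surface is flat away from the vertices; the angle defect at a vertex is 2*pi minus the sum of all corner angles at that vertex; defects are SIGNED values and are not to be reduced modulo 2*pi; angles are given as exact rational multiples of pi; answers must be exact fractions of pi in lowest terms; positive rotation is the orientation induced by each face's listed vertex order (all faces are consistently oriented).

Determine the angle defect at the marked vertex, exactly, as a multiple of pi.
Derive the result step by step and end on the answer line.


Sum of corner angles at P4: 2*pi
defect = 2*pi - 2*pi

Answer: defect(P4) = 0


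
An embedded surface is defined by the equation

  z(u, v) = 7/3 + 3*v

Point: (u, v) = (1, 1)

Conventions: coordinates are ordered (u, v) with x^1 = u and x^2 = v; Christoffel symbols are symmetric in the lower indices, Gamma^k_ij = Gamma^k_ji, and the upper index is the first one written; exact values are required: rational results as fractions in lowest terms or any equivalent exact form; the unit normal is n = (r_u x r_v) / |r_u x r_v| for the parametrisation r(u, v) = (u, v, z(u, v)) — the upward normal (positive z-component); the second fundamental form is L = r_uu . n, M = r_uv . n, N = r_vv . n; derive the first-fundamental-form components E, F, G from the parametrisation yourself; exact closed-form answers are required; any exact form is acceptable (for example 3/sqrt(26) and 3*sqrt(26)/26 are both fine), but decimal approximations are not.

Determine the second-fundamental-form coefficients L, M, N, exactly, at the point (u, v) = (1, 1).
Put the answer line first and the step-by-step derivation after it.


Answer: L = 0, M = 0, N = 0

z_u = 0, z_v = 3, z_uu = 0, z_uv = 0, z_vv = 0
E = 1, F = 0, G = 10; answer radicand W^2 = 10
unnormalised second-form numerators: l = 0, m = 0, n = 0; L = l/sqrt(10), and similarly M = m/sqrt(W^2), N = n/sqrt(W^2)


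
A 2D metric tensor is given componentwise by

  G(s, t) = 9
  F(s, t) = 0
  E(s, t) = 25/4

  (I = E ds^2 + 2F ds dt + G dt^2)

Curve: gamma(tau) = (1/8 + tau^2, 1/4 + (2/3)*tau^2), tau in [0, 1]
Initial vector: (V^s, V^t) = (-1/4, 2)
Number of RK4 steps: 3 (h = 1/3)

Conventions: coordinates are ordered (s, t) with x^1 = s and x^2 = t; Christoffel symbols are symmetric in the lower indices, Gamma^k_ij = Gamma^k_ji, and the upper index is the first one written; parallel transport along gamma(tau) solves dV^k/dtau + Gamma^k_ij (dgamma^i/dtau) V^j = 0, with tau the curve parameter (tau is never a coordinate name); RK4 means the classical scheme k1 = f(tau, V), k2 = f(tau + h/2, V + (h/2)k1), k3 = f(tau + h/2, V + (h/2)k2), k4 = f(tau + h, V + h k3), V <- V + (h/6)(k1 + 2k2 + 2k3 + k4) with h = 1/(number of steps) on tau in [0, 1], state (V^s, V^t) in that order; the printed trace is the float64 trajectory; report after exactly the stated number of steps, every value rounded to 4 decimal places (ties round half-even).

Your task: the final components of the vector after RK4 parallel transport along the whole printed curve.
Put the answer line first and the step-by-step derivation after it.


Answer: V^s = -0.2500, V^t = 2.0000

gamma'(tau) = (2*tau, (4/3)*tau); f(tau, V)^k = -Gamma^k_ij(gamma(tau)) gamma'^i(tau) V^j; h = 1/3; intermediate values shown to 6 dp
curve data and Christoffel symbols at the stage parameters:
  tau = 0.000000: gamma = (0.125000, 0.250000), gamma' = (0.000000, 0.000000); Gamma_sss = 0.000000, Gamma_sst = 0.000000, Gamma_stt = 0.000000, Gamma_tss = 0.000000, Gamma_tst = 0.000000, Gamma_ttt = 0.000000
  tau = 0.166667: gamma = (0.152778, 0.268519), gamma' = (0.333333, 0.222222); Gamma_sss = 0.000000, Gamma_sst = 0.000000, Gamma_stt = 0.000000, Gamma_tss = 0.000000, Gamma_tst = 0.000000, Gamma_ttt = 0.000000
  tau = 0.333333: gamma = (0.236111, 0.324074), gamma' = (0.666667, 0.444444); Gamma_sss = 0.000000, Gamma_sst = 0.000000, Gamma_stt = 0.000000, Gamma_tss = 0.000000, Gamma_tst = 0.000000, Gamma_ttt = 0.000000
  tau = 0.500000: gamma = (0.375000, 0.416667), gamma' = (1.000000, 0.666667); Gamma_sss = 0.000000, Gamma_sst = 0.000000, Gamma_stt = 0.000000, Gamma_tss = 0.000000, Gamma_tst = 0.000000, Gamma_ttt = 0.000000
  tau = 0.666667: gamma = (0.569444, 0.546296), gamma' = (1.333333, 0.888889); Gamma_sss = 0.000000, Gamma_sst = 0.000000, Gamma_stt = 0.000000, Gamma_tss = 0.000000, Gamma_tst = 0.000000, Gamma_ttt = 0.000000
  tau = 0.833333: gamma = (0.819444, 0.712963), gamma' = (1.666667, 1.111111); Gamma_sss = 0.000000, Gamma_sst = 0.000000, Gamma_stt = 0.000000, Gamma_tss = 0.000000, Gamma_tst = 0.000000, Gamma_ttt = 0.000000
  tau = 1.000000: gamma = (1.125000, 0.916667), gamma' = (2.000000, 1.333333); Gamma_sss = 0.000000, Gamma_sst = 0.000000, Gamma_stt = 0.000000, Gamma_tss = 0.000000, Gamma_tst = 0.000000, Gamma_ttt = 0.000000
step 0: V^s = -0.2500, V^t = 2.0000
step 1: k1 = (0.000000, 0.000000), k2 = (0.000000, 0.000000), k3 = (0.000000, 0.000000), k4 = (0.000000, 0.000000); V <- V + (h/6)(k1 + 2k2 + 2k3 + k4): V^s = -0.2500, V^t = 2.0000
step 2: k1 = (0.000000, 0.000000), k2 = (0.000000, 0.000000), k3 = (0.000000, 0.000000), k4 = (0.000000, 0.000000); V <- V + (h/6)(k1 + 2k2 + 2k3 + k4): V^s = -0.2500, V^t = 2.0000
step 3: k1 = (0.000000, 0.000000), k2 = (0.000000, 0.000000), k3 = (0.000000, 0.000000), k4 = (0.000000, 0.000000); V <- V + (h/6)(k1 + 2k2 + 2k3 + k4): V^s = -0.2500, V^t = 2.0000


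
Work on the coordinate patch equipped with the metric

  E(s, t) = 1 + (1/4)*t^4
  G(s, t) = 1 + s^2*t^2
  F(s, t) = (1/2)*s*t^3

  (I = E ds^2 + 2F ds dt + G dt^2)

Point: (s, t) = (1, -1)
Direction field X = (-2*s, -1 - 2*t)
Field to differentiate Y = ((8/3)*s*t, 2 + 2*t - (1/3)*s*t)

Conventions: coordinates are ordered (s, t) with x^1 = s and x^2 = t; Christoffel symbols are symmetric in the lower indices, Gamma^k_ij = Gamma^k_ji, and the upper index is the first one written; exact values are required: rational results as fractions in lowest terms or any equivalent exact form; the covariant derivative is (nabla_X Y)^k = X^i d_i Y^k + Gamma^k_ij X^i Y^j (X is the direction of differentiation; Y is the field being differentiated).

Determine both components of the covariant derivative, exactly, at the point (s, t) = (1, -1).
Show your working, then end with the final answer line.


E = 5/4, F = -1/2, G = 2 at the point
E_s = 0, E_t = -1, F_s = -1/2, F_t = 3/2, G_s = 2, G_t = -2
EG - F^2 = 9/4;  g^inv = (4/9) * [[2, 1/2], [1/2, 5/4]]
first-kind symbols [ij,l] = (1/2)(d_i g_jl + d_j g_il - d_l g_ij): [ss,s] = E_s/2 = 0, [ss,t] = F_s - E_t/2 = 0, [st,s] = E_t/2 = -1/2, [st,t] = G_s/2 = 1, [tt,s] = F_t - G_s/2 = 1/2, [tt,t] = G_t/2 = -1
Gamma^s_ij = (G*[ij,s] - F*[ij,t])/(EG - F^2), Gamma^t_ij = (E*[ij,t] - F*[ij,s])/(EG - F^2)
Gamma_sss = 0, Gamma_sst = -2/9, Gamma_stt = 2/9, Gamma_tss = 0, Gamma_tst = 4/9, Gamma_ttt = -4/9
X = (-2, 1), Y = (-8/3, 1/3) at the point

Answer: (nabla_X Y)^s = 238/27, (nabla_X Y)^t = -17/27


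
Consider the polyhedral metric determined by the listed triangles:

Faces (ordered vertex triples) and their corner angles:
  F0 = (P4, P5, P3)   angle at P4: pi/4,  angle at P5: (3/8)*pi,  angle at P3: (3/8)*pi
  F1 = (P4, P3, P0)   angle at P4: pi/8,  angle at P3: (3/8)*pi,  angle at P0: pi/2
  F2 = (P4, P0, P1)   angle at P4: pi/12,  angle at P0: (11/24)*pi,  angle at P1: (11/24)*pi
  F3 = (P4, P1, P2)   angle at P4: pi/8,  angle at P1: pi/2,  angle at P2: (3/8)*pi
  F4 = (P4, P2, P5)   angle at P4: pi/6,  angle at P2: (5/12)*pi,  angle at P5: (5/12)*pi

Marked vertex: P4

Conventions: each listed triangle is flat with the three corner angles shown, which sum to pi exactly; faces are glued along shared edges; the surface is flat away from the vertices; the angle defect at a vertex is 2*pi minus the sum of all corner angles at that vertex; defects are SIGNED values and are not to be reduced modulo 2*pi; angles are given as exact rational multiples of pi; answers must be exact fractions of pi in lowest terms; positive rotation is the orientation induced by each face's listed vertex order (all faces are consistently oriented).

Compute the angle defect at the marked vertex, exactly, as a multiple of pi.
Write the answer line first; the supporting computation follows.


Answer: defect(P4) = (5/4)*pi

Sum of corner angles at P4: (3/4)*pi
defect = 2*pi - (3/4)*pi


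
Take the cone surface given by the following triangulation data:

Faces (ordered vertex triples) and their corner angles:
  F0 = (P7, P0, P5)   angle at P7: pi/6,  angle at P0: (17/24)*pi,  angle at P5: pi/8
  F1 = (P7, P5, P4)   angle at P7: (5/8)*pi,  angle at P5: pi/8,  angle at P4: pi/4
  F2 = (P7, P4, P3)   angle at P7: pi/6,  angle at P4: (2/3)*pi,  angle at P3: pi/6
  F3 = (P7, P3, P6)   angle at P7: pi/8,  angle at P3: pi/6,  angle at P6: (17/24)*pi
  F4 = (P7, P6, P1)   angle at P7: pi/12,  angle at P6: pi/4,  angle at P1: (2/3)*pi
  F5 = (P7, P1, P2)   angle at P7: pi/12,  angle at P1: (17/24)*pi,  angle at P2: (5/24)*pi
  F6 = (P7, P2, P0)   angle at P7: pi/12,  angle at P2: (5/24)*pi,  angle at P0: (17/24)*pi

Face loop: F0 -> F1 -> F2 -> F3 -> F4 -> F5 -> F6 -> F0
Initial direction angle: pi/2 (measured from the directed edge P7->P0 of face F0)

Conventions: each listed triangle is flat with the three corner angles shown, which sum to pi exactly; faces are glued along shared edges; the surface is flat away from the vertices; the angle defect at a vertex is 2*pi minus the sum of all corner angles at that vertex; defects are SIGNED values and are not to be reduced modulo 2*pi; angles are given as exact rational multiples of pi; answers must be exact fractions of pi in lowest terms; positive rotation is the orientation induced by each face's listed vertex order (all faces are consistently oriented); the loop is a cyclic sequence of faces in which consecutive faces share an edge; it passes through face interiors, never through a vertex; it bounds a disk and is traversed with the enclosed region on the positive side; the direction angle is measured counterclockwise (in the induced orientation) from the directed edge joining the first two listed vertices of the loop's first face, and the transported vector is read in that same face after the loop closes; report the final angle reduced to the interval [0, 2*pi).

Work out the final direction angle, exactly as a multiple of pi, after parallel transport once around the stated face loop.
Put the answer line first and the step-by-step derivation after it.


Answer: final direction angle = (7/6)*pi

enclosed vertex P7: corner angles sum to (4/3)*pi, defect = 2*pi - (4/3)*pi = (2/3)*pi
adding the enclosed defects to the starting angle (mod 2*pi, induced orientation) gives the holonomy
final angle = pi/2 + (2/3)*pi = (7/6)*pi (mod 2*pi)


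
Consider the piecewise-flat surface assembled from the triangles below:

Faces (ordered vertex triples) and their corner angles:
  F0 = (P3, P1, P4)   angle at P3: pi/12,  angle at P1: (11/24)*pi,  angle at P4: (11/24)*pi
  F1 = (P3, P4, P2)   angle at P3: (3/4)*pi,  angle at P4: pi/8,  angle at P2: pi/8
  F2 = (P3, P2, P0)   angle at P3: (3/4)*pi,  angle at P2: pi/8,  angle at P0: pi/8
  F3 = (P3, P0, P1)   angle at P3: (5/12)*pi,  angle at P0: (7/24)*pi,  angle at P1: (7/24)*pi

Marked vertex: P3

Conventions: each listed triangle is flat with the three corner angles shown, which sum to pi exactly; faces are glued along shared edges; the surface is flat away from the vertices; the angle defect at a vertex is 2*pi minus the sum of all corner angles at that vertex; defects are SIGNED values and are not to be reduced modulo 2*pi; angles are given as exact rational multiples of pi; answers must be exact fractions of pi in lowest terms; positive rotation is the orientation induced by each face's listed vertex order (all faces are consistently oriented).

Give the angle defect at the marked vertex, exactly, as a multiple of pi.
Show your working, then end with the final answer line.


Sum of corner angles at P3: 2*pi
defect = 2*pi - 2*pi

Answer: defect(P3) = 0


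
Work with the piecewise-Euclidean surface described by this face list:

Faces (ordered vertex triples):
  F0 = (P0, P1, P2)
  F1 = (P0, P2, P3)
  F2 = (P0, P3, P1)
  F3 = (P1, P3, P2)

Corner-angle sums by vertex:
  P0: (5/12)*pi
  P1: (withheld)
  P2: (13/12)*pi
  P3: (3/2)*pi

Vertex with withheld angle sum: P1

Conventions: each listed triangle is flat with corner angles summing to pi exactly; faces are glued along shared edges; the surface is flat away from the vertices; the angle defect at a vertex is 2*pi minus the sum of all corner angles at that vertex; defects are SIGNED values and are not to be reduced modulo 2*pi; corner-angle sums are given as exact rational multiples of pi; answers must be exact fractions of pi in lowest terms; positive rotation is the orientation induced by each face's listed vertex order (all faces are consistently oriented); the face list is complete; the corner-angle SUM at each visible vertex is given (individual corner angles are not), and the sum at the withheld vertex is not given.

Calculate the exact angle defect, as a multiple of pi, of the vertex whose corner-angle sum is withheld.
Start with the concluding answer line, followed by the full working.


Answer: defect(P1) = pi

V = 4, E = 6, F = 4; chi = V - E + F = 2
Gauss-Bonnet: total defect = 2*pi*chi = 4*pi; visible defects sum to 3*pi


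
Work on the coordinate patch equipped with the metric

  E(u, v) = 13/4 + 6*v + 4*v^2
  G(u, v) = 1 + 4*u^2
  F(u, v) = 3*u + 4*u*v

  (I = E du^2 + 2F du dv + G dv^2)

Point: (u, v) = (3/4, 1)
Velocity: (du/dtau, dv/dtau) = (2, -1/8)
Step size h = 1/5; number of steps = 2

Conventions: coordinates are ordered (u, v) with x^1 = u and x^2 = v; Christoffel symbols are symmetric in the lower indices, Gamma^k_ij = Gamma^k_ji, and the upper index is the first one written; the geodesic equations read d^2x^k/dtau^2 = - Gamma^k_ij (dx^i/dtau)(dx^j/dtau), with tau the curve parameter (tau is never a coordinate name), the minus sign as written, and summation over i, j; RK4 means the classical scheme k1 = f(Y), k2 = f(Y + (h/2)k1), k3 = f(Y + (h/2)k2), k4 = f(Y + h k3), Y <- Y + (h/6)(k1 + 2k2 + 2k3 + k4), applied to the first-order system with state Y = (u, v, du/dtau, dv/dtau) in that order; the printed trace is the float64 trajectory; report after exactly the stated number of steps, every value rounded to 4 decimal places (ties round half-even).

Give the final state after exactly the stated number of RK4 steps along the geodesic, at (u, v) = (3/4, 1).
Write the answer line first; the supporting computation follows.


Answer: u = 1.5646, v = 0.9583, du/dtau = 2.0649, dv/dtau = -0.0835

f(Y) = (du/dtau, dv/dtau, -Gamma^u_ij Y'^i Y'^j, -Gamma^v_ij Y'^i Y'^j) with the Gammas evaluated at the stage position; h = 0.200000; intermediate values shown to 6 dp
step 0: u = 0.7500, v = 1.0000, du/dtau = 2.0000, dv/dtau = -0.1250
step 1:
  k1: at (u, v) = (0.750000, 1.000000), (du/dtau, dv/dtau) = (2.000000, -0.125000); Gamma_uuu = 0.000000, Gamma_uuv = 0.451613, Gamma_uvv = 0.000000, Gamma_vuu = 0.000000, Gamma_vuv = 0.193548, Gamma_vvv = 0.000000; k1 = (2.000000, -0.125000, 0.225806, 0.096774)
  k2: at (u, v) = (0.950000, 0.987500), (du/dtau, dv/dtau) = (2.022581, -0.115323); Gamma_uuu = 0.000000, Gamma_uuv = 0.416526, Gamma_uvv = 0.000000, Gamma_vuu = 0.000000, Gamma_vuv = 0.227741, Gamma_vvv = 0.000000; k2 = (2.022581, -0.115323, 0.194309, 0.106241)
  k3: at (u, v) = (0.952258, 0.988468), (du/dtau, dv/dtau) = (2.019431, -0.114376); Gamma_uuu = 0.000000, Gamma_uuv = 0.415994, Gamma_uvv = 0.000000, Gamma_vuu = 0.000000, Gamma_vuv = 0.227864, Gamma_vvv = 0.000000; k3 = (2.019431, -0.114376, 0.192168, 0.105261)
  k4: at (u, v) = (1.153886, 0.977125), (du/dtau, dv/dtau) = (2.038434, -0.103948); Gamma_uuu = 0.000000, Gamma_uuv = 0.378389, Gamma_uvv = 0.000000, Gamma_vuu = 0.000000, Gamma_vuv = 0.252801, Gamma_vvv = 0.000000; k4 = (2.038434, -0.103948, 0.160354, 0.107132)
  Y <- Y + (h/6)(k1 + 2k2 + 2k3 + k4): u = 1.1541, v = 0.9771, du/dtau = 2.0386, dv/dtau = -0.1041
step 2:
  k1: at (u, v) = (1.154082, 0.977055), (du/dtau, dv/dtau) = (2.038637, -0.104103); Gamma_uuu = 0.000000, Gamma_uuv = 0.378356, Gamma_uvv = 0.000000, Gamma_vuu = 0.000000, Gamma_vuv = 0.252832, Gamma_vvv = 0.000000; k1 = (2.038637, -0.104103, 0.160596, 0.107316)
  k2: at (u, v) = (1.357946, 0.966645), (du/dtau, dv/dtau) = (2.054697, -0.093371); Gamma_uuu = 0.000000, Gamma_uuv = 0.340544, Gamma_uvv = 0.000000, Gamma_vuu = 0.000000, Gamma_vuv = 0.269386, Gamma_vvv = 0.000000; k2 = (2.054697, -0.093371, 0.130667, 0.103363)
  k3: at (u, v) = (1.359552, 0.967718), (du/dtau, dv/dtau) = (2.051704, -0.093767); Gamma_uuu = 0.000000, Gamma_uuv = 0.340214, Gamma_uvv = 0.000000, Gamma_vuu = 0.000000, Gamma_vuv = 0.269275, Gamma_vvv = 0.000000; k3 = (2.051704, -0.093767, 0.130902, 0.103607)
  k4: at (u, v) = (1.564423, 0.958302), (du/dtau, dv/dtau) = (2.064817, -0.083382); Gamma_uuu = 0.000000, Gamma_uuv = 0.304200, Gamma_uvv = 0.000000, Gamma_vuu = 0.000000, Gamma_vuv = 0.278580, Gamma_vvv = 0.000000; k4 = (2.064817, -0.083382, 0.104747, 0.095925)
  Y <- Y + (h/6)(k1 + 2k2 + 2k3 + k4): u = 1.5646, v = 0.9583, du/dtau = 2.0649, dv/dtau = -0.0835
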